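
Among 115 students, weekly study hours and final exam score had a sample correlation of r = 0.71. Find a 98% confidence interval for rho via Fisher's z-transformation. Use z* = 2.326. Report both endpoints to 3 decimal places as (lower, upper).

(0.583, 0.803)

Fisher z: z_r = atanh(r) = ½·ln((1+0.71)/(1−0.71)) = 0.887184
SE(z) = 1/√(n−3) = 1/√112 = 0.094491
98% ⇒ z* = 2.326; margin = 2.326·0.094491 = 0.219786
CI on z-scale: (0.667398, 1.106970)
Back-transform: tanh(0.667398) = 0.583266, tanh(1.106970) = 0.802989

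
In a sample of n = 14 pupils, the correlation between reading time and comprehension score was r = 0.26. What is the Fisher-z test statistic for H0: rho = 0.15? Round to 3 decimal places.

0.381

Fisher z: atanh(0.26) = 0.266108, atanh(0.15) = 0.151140
z = (z_r − z_0)·√(n−3) = (0.266108 − 0.151140)·√11 = 0.114968 · 3.316625 = 0.381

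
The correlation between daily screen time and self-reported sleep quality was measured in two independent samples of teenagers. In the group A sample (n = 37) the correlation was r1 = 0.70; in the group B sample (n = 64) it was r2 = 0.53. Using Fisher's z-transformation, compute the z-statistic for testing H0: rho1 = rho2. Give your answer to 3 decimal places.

1.295

z1 = atanh(0.70) = 0.867301,  z2 = atanh(0.53) = 0.590145
SE = √(1/(n1−3) + 1/(n2−3)) = √(1/34 + 1/61) = √(0.0294118 + 0.0163934) = √0.0458052 = 0.214021
z = (z1 − z2)/SE = (0.867301 − 0.590145) / 0.214021 = 0.277156 / 0.214021 = 1.295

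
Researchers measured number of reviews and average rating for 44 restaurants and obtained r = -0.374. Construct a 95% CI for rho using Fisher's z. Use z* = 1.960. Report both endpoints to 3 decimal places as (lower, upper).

z_r = atanh(-0.374) = -0.393066;  SE = 1/√(n−3) = 1/√41 = 0.156174
z-limits: -0.393066 ± 1.960·0.156174 = -0.393066 ± 0.306101 = [-0.699167, -0.086965]
ρ-limits: (tanh -0.699167, tanh -0.086965) = (-0.604, -0.087)

(-0.604, -0.087)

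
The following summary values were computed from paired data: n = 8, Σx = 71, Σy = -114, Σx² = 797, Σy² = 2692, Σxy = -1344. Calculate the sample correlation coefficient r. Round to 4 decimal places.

S_xy = nΣxy − ΣxΣy = 8·(-1344) − 71·(-114) = -10752 − (-8094) = -2658
S_xx = nΣx² − (Σx)² = 8·797 − 71² = 6376 − 5041 = 1335
S_yy = nΣy² − (Σy)² = 8·2692 − (-114)² = 21536 − 12996 = 8540
r = S_xy / √(S_xx·S_yy) = -2658 / √(1335·8540) = -2658 / √11400900 = -2658 / 3376.5219 = -0.7872

-0.7872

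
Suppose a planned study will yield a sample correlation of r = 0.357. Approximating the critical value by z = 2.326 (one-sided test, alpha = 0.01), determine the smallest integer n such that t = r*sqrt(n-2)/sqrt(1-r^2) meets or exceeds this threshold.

Need r·√(n−2)/√(1−r²) ≥ 2.326
√(n−2) ≥ 2.326·√(1−0.127449) / 0.357 = 2.326·0.934104 / 0.357 = 6.0861
n−2 ≥ 37.0406  ⇒  n ≥ 39.0406
Smallest integer n = 40

40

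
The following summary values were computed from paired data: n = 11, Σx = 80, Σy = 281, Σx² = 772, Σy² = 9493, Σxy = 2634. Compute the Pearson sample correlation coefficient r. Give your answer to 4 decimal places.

Numerator: nΣxy − (Σx)(Σy) = 11·2634 − (80)(281) = 6494
Denominator: √[(nΣx²−(Σx)²)(nΣy²−(Σy)²)]
  nΣx²−(Σx)² = 11·772 − 6400 = 2092;  nΣy²−(Σy)² = 11·9493 − 78961 = 25462
  √(2092·25462) = √53266504 = 7298.3905
r = 6494 / 7298.3905 = 0.8898

0.8898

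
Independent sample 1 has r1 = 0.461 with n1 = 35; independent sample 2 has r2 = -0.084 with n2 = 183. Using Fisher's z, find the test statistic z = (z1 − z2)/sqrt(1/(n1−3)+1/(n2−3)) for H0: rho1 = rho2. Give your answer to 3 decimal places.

z1 = atanh(0.461) = 0.498580,  z2 = atanh(-0.084) = -0.084198
SE = √(1/(n1−3) + 1/(n2−3)) = √(1/32 + 1/180) = √(0.0312500 + 0.0055556) = √0.0368056 = 0.191848
z = (z1 − z2)/SE = (0.498580 − (-0.084198)) / 0.191848 = 0.582778 / 0.191848 = 3.038

3.038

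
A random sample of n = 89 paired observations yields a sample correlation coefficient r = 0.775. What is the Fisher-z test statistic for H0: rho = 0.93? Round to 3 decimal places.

-5.802

Fisher z: atanh(0.775) = 1.032728, atanh(0.93) = 1.658390
z = (z_r − z_0)·√(n−3) = (1.032728 − 1.658390)·√86 = -0.625662 · 9.273618 = -5.802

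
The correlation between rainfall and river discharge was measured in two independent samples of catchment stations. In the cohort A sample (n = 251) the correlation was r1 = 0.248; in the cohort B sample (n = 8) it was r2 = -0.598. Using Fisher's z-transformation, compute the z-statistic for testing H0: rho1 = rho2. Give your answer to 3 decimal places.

z1 = atanh(0.248) = 0.253281,  z2 = atanh(-0.598) = -0.690028
SE = √(1/(n1−3) + 1/(n2−3)) = √(1/248 + 1/5) = √(0.0040323 + 0.2000000) = √0.2040323 = 0.451699
z = (z1 − z2)/SE = (0.253281 − (-0.690028)) / 0.451699 = 0.943309 / 0.451699 = 2.088

2.088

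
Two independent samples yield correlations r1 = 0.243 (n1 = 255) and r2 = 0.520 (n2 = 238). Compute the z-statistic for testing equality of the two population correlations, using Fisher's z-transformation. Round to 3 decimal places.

z1 = atanh(0.243) = 0.247960,  z2 = atanh(0.520) = 0.576340
SE = √(1/(n1−3) + 1/(n2−3)) = √(1/252 + 1/235) = √(0.0039683 + 0.0042553) = √0.0082236 = 0.090684
z = (z1 − z2)/SE = (0.247960 − 0.576340) / 0.090684 = -0.328380 / 0.090684 = -3.621

-3.621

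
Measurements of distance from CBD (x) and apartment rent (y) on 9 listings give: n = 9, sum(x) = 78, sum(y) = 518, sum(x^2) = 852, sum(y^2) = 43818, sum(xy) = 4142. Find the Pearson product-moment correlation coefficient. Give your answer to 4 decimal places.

-0.2212

S_xy = nΣxy − ΣxΣy = 9·4142 − 78·518 = 37278 − 40404 = -3126
S_xx = nΣx² − (Σx)² = 9·852 − 78² = 7668 − 6084 = 1584
S_yy = nΣy² − (Σy)² = 9·43818 − 518² = 394362 − 268324 = 126038
r = S_xy / √(S_xx·S_yy) = -3126 / √(1584·126038) = -3126 / √199644192 = -3126 / 14129.5503 = -0.2212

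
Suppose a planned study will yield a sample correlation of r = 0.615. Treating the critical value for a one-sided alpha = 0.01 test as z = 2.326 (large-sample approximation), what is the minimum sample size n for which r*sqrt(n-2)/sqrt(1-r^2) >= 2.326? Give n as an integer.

11

Need r·√(n−2)/√(1−r²) ≥ 2.326
√(n−2) ≥ 2.326·√(1−0.378225) / 0.615 = 2.326·0.788527 / 0.615 = 2.9823
n−2 ≥ 8.8941  ⇒  n ≥ 10.8941
Smallest integer n = 11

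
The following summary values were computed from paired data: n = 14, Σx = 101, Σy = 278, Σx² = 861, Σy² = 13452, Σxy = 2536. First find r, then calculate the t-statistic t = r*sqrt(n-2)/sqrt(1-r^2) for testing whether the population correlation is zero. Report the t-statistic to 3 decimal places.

2.096

S_xy = nΣxy − ΣxΣy = 14·2536 − 101·278 = 35504 − 28078 = 7426
S_xx = nΣx² − (Σx)² = 14·861 − 101² = 12054 − 10201 = 1853
S_yy = nΣy² − (Σy)² = 14·13452 − 278² = 188328 − 77284 = 111044
r = S_xy / √(S_xx·S_yy) = 7426 / √(1853·111044) = 7426 / √205764532 = 7426 / 14344.4948 = 0.5177
t = r·√(n−2)/√(1−r²) = 0.5177·√12 / √(1−0.268013) = 1.793365 / 0.855562 = 2.096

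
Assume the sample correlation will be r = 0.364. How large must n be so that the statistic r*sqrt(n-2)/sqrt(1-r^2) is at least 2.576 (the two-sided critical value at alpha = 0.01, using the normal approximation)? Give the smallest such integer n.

46

r√(n−2)/√(1−r²) ≥ 2.576  ⇔  n−2 ≥ (2.576)²·(1−r²)/r²
(1−r²)/r² = (1−0.132496)/0.132496 = 6.5474
n ≥ 2 + 6.635776·6.5474 = 2 + 43.4471 = 45.4471
⌈45.4471⌉ = 46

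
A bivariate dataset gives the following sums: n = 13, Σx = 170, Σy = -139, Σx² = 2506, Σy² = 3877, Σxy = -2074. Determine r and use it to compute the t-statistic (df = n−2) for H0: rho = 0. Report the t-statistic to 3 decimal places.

-1.088

S_xy = nΣxy − ΣxΣy = 13·(-2074) − 170·(-139) = -26962 − (-23630) = -3332
S_xx = nΣx² − (Σx)² = 13·2506 − 170² = 32578 − 28900 = 3678
S_yy = nΣy² − (Σy)² = 13·3877 − (-139)² = 50401 − 19321 = 31080
r = S_xy / √(S_xx·S_yy) = -3332 / √(3678·31080) = -3332 / √114312240 = -3332 / 10691.6902 = -0.3116
t = r·√(n−2)/√(1−r²) = -0.3116·√11 / √(1−0.097095) = -1.033460 / 0.950213 = -1.088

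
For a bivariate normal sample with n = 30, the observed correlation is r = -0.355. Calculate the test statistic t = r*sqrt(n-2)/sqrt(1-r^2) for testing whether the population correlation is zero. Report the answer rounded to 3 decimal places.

1 − r² = 1 − 0.126025 = 0.873975;  √(1−r²) = 0.934866
√(n−2) = √28 = 5.291503
t = r·√(n−2)/√(1−r²) = -0.355 · 5.291503 / 0.934866 = -2.009

-2.009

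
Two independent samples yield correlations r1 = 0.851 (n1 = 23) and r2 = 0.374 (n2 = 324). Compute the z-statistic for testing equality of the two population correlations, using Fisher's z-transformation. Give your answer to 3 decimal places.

3.761

Fisher z-transforms: z1 = atanh(0.851) = 1.259768, z2 = atanh(0.374) = 0.393066; difference d = 0.866702
Var(d) = 1/20 + 1/321 = 0.0500000 + 0.0031153 = 0.0531153
z = d/√Var(d) = 0.866702 / √0.0531153 = 0.866702 / 0.230468 = 3.761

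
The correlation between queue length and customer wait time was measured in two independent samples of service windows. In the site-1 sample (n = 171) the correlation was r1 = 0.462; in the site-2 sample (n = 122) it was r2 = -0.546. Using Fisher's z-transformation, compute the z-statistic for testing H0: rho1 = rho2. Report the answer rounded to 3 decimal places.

Fisher z-transforms: z1 = atanh(0.462) = 0.499851, z2 = atanh(-0.546) = -0.612665; difference d = 1.112516
Var(d) = 1/168 + 1/119 = 0.0059524 + 0.0084034 = 0.0143558
z = d/√Var(d) = 1.112516 / √0.0143558 = 1.112516 / 0.119816 = 9.285

9.285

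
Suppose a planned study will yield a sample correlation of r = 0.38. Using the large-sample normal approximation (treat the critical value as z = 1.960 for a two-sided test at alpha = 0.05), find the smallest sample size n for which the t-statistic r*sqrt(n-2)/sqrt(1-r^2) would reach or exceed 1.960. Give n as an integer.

Need r·√(n−2)/√(1−r²) ≥ 1.960
√(n−2) ≥ 1.960·√(1−0.1444) / 0.38 = 1.960·0.924986 / 0.38 = 4.7710
n−2 ≥ 22.7624  ⇒  n ≥ 24.7624
Smallest integer n = 25

25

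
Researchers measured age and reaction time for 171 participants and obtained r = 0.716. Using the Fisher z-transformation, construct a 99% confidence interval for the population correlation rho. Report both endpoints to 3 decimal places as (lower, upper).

z_r = atanh(0.716) = 0.899389;  SE = 1/√(n−3) = 1/√168 = 0.077152
z-limits: 0.899389 ± 2.576·0.077152 = 0.899389 ± 0.198744 = [0.700645, 1.098133]
ρ-limits: (tanh 0.700645, tanh 1.098133) = (0.605, 0.800)

(0.605, 0.800)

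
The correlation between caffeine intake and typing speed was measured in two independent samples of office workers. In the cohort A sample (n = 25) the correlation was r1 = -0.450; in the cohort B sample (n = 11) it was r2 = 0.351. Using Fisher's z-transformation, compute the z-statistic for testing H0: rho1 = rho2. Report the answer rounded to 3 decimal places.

-2.062

Fisher z-transforms: z1 = atanh(-0.450) = -0.484700, z2 = atanh(0.351) = 0.366584; difference d = -0.851284
Var(d) = 1/22 + 1/8 = 0.0454545 + 0.1250000 = 0.1704545
z = d/√Var(d) = -0.851284 / √0.1704545 = -0.851284 / 0.412861 = -2.062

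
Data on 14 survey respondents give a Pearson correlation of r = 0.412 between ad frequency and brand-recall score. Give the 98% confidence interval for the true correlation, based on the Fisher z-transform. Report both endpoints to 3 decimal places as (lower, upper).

Fisher z: z_r = atanh(r) = ½·ln((1+0.412)/(1−0.412)) = 0.438018
SE(z) = 1/√(n−3) = 1/√11 = 0.301511
98% ⇒ z* = 2.326; margin = 2.326·0.301511 = 0.701315
CI on z-scale: (-0.263297, 1.139333)
Back-transform: tanh(-0.263297) = -0.257377, tanh(1.139333) = 0.814189

(-0.257, 0.814)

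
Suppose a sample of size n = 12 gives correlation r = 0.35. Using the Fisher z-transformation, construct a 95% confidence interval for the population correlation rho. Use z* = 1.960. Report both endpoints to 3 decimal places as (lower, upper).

Fisher z: z_r = atanh(r) = ½·ln((1+0.35)/(1−0.35)) = 0.365444
SE(z) = 1/√(n−3) = 1/√9 = 0.333333
95% ⇒ z* = 1.960; margin = 1.960·0.333333 = 0.653333
CI on z-scale: (-0.287889, 1.018777)
Back-transform: tanh(-0.287889) = -0.280191, tanh(1.018777) = 0.769368

(-0.280, 0.769)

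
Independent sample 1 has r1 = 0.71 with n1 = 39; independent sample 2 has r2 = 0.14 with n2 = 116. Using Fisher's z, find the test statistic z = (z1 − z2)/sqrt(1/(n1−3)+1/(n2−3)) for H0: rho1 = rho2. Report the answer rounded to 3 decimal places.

z1 = atanh(0.71) = 0.887184,  z2 = atanh(0.14) = 0.140926
SE = √(1/(n1−3) + 1/(n2−3)) = √(1/36 + 1/113) = √(0.0277778 + 0.0088496) = √0.0366274 = 0.191383
z = (z1 − z2)/SE = (0.887184 − 0.140926) / 0.191383 = 0.746258 / 0.191383 = 3.899

3.899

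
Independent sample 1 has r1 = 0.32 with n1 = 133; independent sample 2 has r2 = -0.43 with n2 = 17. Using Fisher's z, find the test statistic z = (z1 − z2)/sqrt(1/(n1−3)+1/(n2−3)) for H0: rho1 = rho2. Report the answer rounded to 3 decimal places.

Fisher z-transforms: z1 = atanh(0.32) = 0.331647, z2 = atanh(-0.43) = -0.459897; difference d = 0.791544
Var(d) = 1/130 + 1/14 = 0.0076923 + 0.0714286 = 0.0791209
z = d/√Var(d) = 0.791544 / √0.0791209 = 0.791544 / 0.281284 = 2.814

2.814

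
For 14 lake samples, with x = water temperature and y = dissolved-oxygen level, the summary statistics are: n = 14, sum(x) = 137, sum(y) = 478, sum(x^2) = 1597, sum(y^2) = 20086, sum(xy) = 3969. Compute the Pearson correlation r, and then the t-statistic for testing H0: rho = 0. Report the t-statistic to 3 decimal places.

Numerator: nΣxy − (Σx)(Σy) = 14·3969 − (137)(478) = -9920
Denominator: √[(nΣx²−(Σx)²)(nΣy²−(Σy)²)]
  nΣx²−(Σx)² = 14·1597 − 18769 = 3589;  nΣy²−(Σy)² = 14·20086 − 228484 = 52720
  √(3589·52720) = √189212080 = 13755.4382
r = -9920 / 13755.4382 = -0.7212
t = r·√(n−2)/√(1−r²) = -0.7212·√12 / √(1−0.520129) = -2.498310 / 0.692727 = -3.606

-3.606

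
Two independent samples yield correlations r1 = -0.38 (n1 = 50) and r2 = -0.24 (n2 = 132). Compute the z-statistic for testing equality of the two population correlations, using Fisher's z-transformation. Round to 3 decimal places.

z1 = atanh(-0.38) = -0.400060,  z2 = atanh(-0.24) = -0.244774
SE = √(1/(n1−3) + 1/(n2−3)) = √(1/47 + 1/129) = √(0.0212766 + 0.0077519) = √0.0290285 = 0.170378
z = (z1 − z2)/SE = (-0.400060 − (-0.244774)) / 0.170378 = -0.155286 / 0.170378 = -0.911

-0.911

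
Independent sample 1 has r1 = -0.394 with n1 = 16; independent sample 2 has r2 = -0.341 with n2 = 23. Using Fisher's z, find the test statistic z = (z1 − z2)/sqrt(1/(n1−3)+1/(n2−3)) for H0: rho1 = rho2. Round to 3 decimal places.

Fisher z-transforms: z1 = atanh(-0.394) = -0.416526, z2 = atanh(-0.341) = -0.355224; difference d = -0.061302
Var(d) = 1/13 + 1/20 = 0.0769231 + 0.0500000 = 0.1269231
z = d/√Var(d) = -0.061302 / √0.1269231 = -0.061302 / 0.356263 = -0.172

-0.172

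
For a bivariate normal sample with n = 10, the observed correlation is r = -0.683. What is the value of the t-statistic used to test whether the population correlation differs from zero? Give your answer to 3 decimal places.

1 − r² = 1 − 0.466489 = 0.533511;  √(1−r²) = 0.730418
√(n−2) = √8 = 2.828427
t = r·√(n−2)/√(1−r²) = -0.683 · 2.828427 / 0.730418 = -2.645

-2.645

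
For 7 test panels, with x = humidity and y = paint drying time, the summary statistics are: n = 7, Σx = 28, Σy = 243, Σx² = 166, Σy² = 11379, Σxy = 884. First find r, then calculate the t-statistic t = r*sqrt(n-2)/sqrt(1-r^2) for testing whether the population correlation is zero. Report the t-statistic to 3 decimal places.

Numerator: nΣxy − (Σx)(Σy) = 7·884 − (28)(243) = -616
Denominator: √[(nΣx²−(Σx)²)(nΣy²−(Σy)²)]
  nΣx²−(Σx)² = 7·166 − 784 = 378;  nΣy²−(Σy)² = 7·11379 − 59049 = 20604
  √(378·20604) = √7788312 = 2790.7547
r = -616 / 2790.7547 = -0.2207
t = r·√(n−2)/√(1−r²) = -0.2207·√5 / √(1−0.048708) = -0.493500 / 0.975342 = -0.506

-0.506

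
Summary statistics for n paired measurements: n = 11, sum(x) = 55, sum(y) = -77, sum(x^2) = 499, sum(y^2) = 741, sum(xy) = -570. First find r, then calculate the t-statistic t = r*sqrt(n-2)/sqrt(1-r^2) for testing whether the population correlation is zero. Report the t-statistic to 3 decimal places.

S_xy = nΣxy − ΣxΣy = 11·(-570) − 55·(-77) = -6270 − (-4235) = -2035
S_xx = nΣx² − (Σx)² = 11·499 − 55² = 5489 − 3025 = 2464
S_yy = nΣy² − (Σy)² = 11·741 − (-77)² = 8151 − 5929 = 2222
r = S_xy / √(S_xx·S_yy) = -2035 / √(2464·2222) = -2035 / √5475008 = -2035 / 2339.8735 = -0.8697
t = r·√(n−2)/√(1−r²) = -0.8697·√9 / √(1−0.756378) = -2.609100 / 0.493581 = -5.286

-5.286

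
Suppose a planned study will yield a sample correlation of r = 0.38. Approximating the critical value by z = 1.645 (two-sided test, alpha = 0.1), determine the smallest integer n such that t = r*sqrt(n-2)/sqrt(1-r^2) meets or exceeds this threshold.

19

Need r·√(n−2)/√(1−r²) ≥ 1.645
√(n−2) ≥ 1.645·√(1−0.1444) / 0.38 = 1.645·0.924986 / 0.38 = 4.0042
n−2 ≥ 16.0336  ⇒  n ≥ 18.0336
Smallest integer n = 19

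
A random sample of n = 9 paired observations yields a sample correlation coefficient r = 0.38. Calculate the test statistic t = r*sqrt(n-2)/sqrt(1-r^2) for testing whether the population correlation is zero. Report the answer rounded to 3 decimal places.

1.087

t = r·√(n−2) / √(1−r²) with r = 0.38, n = 9
  = 0.38·√7 / √(1 − 0.1444)
  = 0.38·2.645751 / 0.924986
  = 1.005385 / 0.924986 = 1.087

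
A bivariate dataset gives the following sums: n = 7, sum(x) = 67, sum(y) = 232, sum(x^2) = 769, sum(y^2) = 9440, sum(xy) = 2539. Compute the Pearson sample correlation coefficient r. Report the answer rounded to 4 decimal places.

0.6734

S_xy = nΣxy − ΣxΣy = 7·2539 − 67·232 = 17773 − 15544 = 2229
S_xx = nΣx² − (Σx)² = 7·769 − 67² = 5383 − 4489 = 894
S_yy = nΣy² − (Σy)² = 7·9440 − 232² = 66080 − 53824 = 12256
r = S_xy / √(S_xx·S_yy) = 2229 / √(894·12256) = 2229 / √10956864 = 2229 / 3310.1154 = 0.6734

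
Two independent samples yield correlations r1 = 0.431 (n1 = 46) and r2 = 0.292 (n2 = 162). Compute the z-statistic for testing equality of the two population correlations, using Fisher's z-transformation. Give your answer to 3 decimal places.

Fisher z-transforms: z1 = atanh(0.431) = 0.461124, z2 = atanh(0.292) = 0.300751; difference d = 0.160373
Var(d) = 1/43 + 1/159 = 0.0232558 + 0.0062893 = 0.0295451
z = d/√Var(d) = 0.160373 / √0.0295451 = 0.160373 / 0.171887 = 0.933

0.933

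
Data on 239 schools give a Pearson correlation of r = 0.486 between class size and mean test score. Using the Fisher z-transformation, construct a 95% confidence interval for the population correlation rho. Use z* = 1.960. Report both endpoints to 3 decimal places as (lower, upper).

(0.383, 0.577)

Fisher z: z_r = atanh(r) = ½·ln((1+0.486)/(1−0.486)) = 0.530810
SE(z) = 1/√(n−3) = 1/√236 = 0.065094
95% ⇒ z* = 1.960; margin = 1.960·0.065094 = 0.127584
CI on z-scale: (0.403226, 0.658394)
Back-transform: tanh(0.403226) = 0.382706, tanh(0.658394) = 0.577294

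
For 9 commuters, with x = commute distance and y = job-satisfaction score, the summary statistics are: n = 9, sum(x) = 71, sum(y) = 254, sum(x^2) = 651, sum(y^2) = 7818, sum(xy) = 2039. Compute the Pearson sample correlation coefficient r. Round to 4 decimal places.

S_xy = nΣxy − ΣxΣy = 9·2039 − 71·254 = 18351 − 18034 = 317
S_xx = nΣx² − (Σx)² = 9·651 − 71² = 5859 − 5041 = 818
S_yy = nΣy² − (Σy)² = 9·7818 − 254² = 70362 − 64516 = 5846
r = S_xy / √(S_xx·S_yy) = 317 / √(818·5846) = 317 / √4782028 = 317 / 2186.7849 = 0.1450

0.1450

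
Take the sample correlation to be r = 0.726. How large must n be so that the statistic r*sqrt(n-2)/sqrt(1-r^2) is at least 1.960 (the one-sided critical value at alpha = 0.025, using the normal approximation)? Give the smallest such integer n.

6

r√(n−2)/√(1−r²) ≥ 1.960  ⇔  n−2 ≥ (1.960)²·(1−r²)/r²
(1−r²)/r² = (1−0.527076)/0.527076 = 0.8973
n ≥ 2 + 3.8416·0.8973 = 2 + 3.4471 = 5.4471
⌈5.4471⌉ = 6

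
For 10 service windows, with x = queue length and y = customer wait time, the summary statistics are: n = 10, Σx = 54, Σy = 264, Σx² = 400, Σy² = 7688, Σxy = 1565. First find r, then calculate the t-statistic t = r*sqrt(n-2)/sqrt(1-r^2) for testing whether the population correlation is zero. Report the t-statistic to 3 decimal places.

Numerator: nΣxy − (Σx)(Σy) = 10·1565 − (54)(264) = 1394
Denominator: √[(nΣx²−(Σx)²)(nΣy²−(Σy)²)]
  nΣx²−(Σx)² = 10·400 − 2916 = 1084;  nΣy²−(Σy)² = 10·7688 − 69696 = 7184
  √(1084·7184) = √7787456 = 2790.6014
r = 1394 / 2790.6014 = 0.4995
t = r·√(n−2)/√(1−r²) = 0.4995·√8 / √(1−0.249500) = 1.412799 / 0.866314 = 1.631

1.631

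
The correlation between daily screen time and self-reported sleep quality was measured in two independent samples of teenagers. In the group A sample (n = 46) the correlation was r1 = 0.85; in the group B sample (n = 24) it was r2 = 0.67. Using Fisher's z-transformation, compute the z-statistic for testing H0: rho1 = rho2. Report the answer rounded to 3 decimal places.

1.673

z1 = atanh(0.85) = 1.256153,  z2 = atanh(0.67) = 0.810743
SE = √(1/(n1−3) + 1/(n2−3)) = √(1/43 + 1/21) = √(0.0232558 + 0.0476190) = √0.0708748 = 0.266223
z = (z1 − z2)/SE = (1.256153 − 0.810743) / 0.266223 = 0.445410 / 0.266223 = 1.673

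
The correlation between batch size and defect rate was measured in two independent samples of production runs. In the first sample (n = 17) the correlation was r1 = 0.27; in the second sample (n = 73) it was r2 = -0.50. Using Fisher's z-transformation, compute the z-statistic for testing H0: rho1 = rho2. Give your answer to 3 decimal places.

Fisher z-transforms: z1 = atanh(0.27) = 0.276864, z2 = atanh(-0.50) = -0.549306; difference d = 0.826170
Var(d) = 1/14 + 1/70 = 0.0714286 + 0.0142857 = 0.0857143
z = d/√Var(d) = 0.826170 / √0.0857143 = 0.826170 / 0.292770 = 2.822

2.822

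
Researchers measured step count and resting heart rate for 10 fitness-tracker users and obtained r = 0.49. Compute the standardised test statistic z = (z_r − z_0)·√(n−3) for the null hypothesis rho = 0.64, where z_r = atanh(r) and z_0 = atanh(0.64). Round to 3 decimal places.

-0.588

z_r = atanh(0.49) = 0.536060,  z_0 = atanh(0.64) = 0.758174
SE = 1/√(n−3) = 1/√7 = 0.377964
z = (z_r − z_0)/SE = (0.536060 − 0.758174) / 0.377964 = -0.222114 / 0.377964 = -0.588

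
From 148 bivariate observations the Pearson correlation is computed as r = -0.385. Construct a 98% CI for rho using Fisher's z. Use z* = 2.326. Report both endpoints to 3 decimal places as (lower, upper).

(-0.536, -0.210)

Fisher z: z_r = atanh(r) = ½·ln((1+(-0.385))/(1−(-0.385))) = -0.405917
SE(z) = 1/√(n−3) = 1/√145 = 0.083045
98% ⇒ z* = 2.326; margin = 2.326·0.083045 = 0.193163
CI on z-scale: (-0.599080, -0.212754)
Back-transform: tanh(-0.599080) = -0.536395, tanh(-0.212754) = -0.209601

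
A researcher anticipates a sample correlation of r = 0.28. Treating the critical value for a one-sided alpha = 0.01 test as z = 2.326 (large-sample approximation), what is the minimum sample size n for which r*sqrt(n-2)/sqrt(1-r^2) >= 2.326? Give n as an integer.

66

r√(n−2)/√(1−r²) ≥ 2.326  ⇔  n−2 ≥ (2.326)²·(1−r²)/r²
(1−r²)/r² = (1−0.0784)/0.0784 = 11.7551
n ≥ 2 + 5.410276·11.7551 = 2 + 63.5983 = 65.5983
⌈65.5983⌉ = 66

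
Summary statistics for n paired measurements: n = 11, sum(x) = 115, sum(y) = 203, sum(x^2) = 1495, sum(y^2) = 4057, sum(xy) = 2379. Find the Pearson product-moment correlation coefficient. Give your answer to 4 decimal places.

0.8512

Numerator: nΣxy − (Σx)(Σy) = 11·2379 − (115)(203) = 2824
Denominator: √[(nΣx²−(Σx)²)(nΣy²−(Σy)²)]
  nΣx²−(Σx)² = 11·1495 − 13225 = 3220;  nΣy²−(Σy)² = 11·4057 − 41209 = 3418
  √(3220·3418) = √11005960 = 3317.5232
r = 2824 / 3317.5232 = 0.8512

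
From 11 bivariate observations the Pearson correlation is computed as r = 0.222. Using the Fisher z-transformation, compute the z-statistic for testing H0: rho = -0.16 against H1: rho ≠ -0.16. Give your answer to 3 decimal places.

Fisher z: atanh(0.222) = 0.225759, atanh(-0.16) = -0.161387
z = (z_r − z_0)·√(n−3) = (0.225759 − (-0.161387))·√8 = 0.387146 · 2.828427 = 1.095

1.095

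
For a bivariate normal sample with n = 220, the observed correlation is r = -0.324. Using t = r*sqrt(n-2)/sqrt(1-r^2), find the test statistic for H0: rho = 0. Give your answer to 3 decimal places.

-5.057

t = r·√(n−2) / √(1−r²) with r = -0.324, n = 220
  = -0.324·√218 / √(1 − 0.104976)
  = -0.324·14.764823 / 0.946057
  = -4.783803 / 0.946057 = -5.057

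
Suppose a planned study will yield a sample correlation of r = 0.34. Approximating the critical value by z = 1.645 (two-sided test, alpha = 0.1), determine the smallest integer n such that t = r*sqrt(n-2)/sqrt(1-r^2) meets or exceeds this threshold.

Need r·√(n−2)/√(1−r²) ≥ 1.645
√(n−2) ≥ 1.645·√(1−0.1156) / 0.34 = 1.645·0.940425 / 0.34 = 4.5500
n−2 ≥ 20.7025  ⇒  n ≥ 22.7025
Smallest integer n = 23

23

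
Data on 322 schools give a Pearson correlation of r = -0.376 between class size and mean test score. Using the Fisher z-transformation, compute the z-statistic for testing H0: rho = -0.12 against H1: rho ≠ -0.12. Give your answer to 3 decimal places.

-4.908

z_r = atanh(-0.376) = -0.395393,  z_0 = atanh(-0.12) = -0.120581
SE = 1/√(n−3) = 1/√319 = 0.055989
z = (z_r − z_0)/SE = (-0.395393 − (-0.120581)) / 0.055989 = -0.274812 / 0.055989 = -4.908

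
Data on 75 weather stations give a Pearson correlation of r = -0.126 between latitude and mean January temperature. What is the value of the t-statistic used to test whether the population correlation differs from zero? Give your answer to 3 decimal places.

1 − r² = 1 − 0.015876 = 0.984124;  √(1−r²) = 0.992030
√(n−2) = √73 = 8.544004
t = r·√(n−2)/√(1−r²) = -0.126 · 8.544004 / 0.992030 = -1.085

-1.085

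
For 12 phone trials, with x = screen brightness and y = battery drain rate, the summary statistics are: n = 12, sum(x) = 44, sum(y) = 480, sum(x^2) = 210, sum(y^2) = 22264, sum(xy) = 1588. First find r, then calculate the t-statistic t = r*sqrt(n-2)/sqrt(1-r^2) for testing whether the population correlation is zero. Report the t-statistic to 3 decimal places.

-1.573

Numerator: nΣxy − (Σx)(Σy) = 12·1588 − (44)(480) = -2064
Denominator: √[(nΣx²−(Σx)²)(nΣy²−(Σy)²)]
  nΣx²−(Σx)² = 12·210 − 1936 = 584;  nΣy²−(Σy)² = 12·22264 − 230400 = 36768
  √(584·36768) = √21472512 = 4633.8442
r = -2064 / 4633.8442 = -0.4454
t = r·√(n−2)/√(1−r²) = -0.4454·√10 / √(1−0.198381) = -1.408478 / 0.895332 = -1.573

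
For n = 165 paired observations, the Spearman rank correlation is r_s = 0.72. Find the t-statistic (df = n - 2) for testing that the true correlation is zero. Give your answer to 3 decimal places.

t = r_s·√(n−2) / √(1−r_s²) with r_s = 0.72, n = 165
  = 0.72·√163 / √(1 − 0.5184)
  = 0.72·12.767145 / 0.693974
  = 9.192344 / 0.693974 = 13.246

13.246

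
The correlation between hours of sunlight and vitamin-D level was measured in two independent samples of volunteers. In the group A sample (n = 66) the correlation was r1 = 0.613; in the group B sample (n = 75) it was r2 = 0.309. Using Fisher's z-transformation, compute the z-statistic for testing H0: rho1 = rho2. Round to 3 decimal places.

2.285

Fisher z-transforms: z1 = atanh(0.613) = 0.713713, z2 = atanh(0.309) = 0.319439; difference d = 0.394274
Var(d) = 1/63 + 1/72 = 0.0158730 + 0.0138889 = 0.0297619
z = d/√Var(d) = 0.394274 / √0.0297619 = 0.394274 / 0.172516 = 2.285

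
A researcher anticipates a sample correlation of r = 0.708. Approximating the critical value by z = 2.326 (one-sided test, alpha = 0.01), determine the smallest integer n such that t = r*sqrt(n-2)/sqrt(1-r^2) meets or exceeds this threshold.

Need r·√(n−2)/√(1−r²) ≥ 2.326
√(n−2) ≥ 2.326·√(1−0.501264) / 0.708 = 2.326·0.706212 / 0.708 = 2.3201
n−2 ≥ 5.3829  ⇒  n ≥ 7.3829
Smallest integer n = 8

8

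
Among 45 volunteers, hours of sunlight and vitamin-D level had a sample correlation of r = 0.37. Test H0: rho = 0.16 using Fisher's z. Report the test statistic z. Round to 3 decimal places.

Fisher z: atanh(0.37) = 0.388423, atanh(0.16) = 0.161387
z = (z_r − z_0)·√(n−3) = (0.388423 − 0.161387)·√42 = 0.227036 · 6.480741 = 1.471

1.471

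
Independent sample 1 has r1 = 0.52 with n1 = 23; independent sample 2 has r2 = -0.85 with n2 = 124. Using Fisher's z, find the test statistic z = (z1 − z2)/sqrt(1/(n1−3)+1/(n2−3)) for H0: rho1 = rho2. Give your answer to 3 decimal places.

z1 = atanh(0.52) = 0.576340,  z2 = atanh(-0.85) = -1.256153
SE = √(1/(n1−3) + 1/(n2−3)) = √(1/20 + 1/121) = √(0.0500000 + 0.0082645) = √0.0582645 = 0.241380
z = (z1 − z2)/SE = (0.576340 − (-1.256153)) / 0.241380 = 1.832493 / 0.241380 = 7.592

7.592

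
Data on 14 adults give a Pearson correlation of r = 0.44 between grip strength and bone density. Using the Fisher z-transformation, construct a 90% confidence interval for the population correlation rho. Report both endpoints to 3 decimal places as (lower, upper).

(-0.024, 0.748)

z_r = atanh(0.44) = 0.472231;  SE = 1/√(n−3) = 1/√11 = 0.301511
z-limits: 0.472231 ± 1.645·0.301511 = 0.472231 ± 0.495986 = [-0.023755, 0.968217]
ρ-limits: (tanh -0.023755, tanh 0.968217) = (-0.024, 0.748)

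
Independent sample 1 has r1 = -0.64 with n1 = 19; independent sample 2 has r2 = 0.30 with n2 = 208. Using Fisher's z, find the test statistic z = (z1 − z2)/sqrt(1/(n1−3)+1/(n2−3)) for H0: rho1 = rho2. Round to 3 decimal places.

-4.113

z1 = atanh(-0.64) = -0.758174,  z2 = atanh(0.30) = 0.309520
SE = √(1/(n1−3) + 1/(n2−3)) = √(1/16 + 1/205) = √(0.0625000 + 0.0048780) = √0.0673780 = 0.259573
z = (z1 − z2)/SE = (-0.758174 − 0.309520) / 0.259573 = -1.067694 / 0.259573 = -4.113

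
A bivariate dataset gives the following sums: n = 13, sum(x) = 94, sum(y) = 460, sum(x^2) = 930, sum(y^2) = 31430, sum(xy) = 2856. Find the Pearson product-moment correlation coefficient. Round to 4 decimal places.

S_xy = nΣxy − ΣxΣy = 13·2856 − 94·460 = 37128 − 43240 = -6112
S_xx = nΣx² − (Σx)² = 13·930 − 94² = 12090 − 8836 = 3254
S_yy = nΣy² − (Σy)² = 13·31430 − 460² = 408590 − 211600 = 196990
r = S_xy / √(S_xx·S_yy) = -6112 / √(3254·196990) = -6112 / √641005460 = -6112 / 25318.0856 = -0.2414

-0.2414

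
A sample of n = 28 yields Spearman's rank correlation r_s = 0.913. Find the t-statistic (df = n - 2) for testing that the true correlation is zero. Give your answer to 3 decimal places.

1 − r_s² = 1 − 0.833569 = 0.166431;  √(1−r_s²) = 0.407960
√(n−2) = √26 = 5.099020
t = r_s·√(n−2)/√(1−r_s²) = 0.913 · 5.099020 / 0.407960 = 11.411

11.411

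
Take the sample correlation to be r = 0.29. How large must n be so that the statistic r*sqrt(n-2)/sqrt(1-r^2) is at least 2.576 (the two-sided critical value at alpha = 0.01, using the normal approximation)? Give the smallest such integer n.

Need r·√(n−2)/√(1−r²) ≥ 2.576
√(n−2) ≥ 2.576·√(1−0.0841) / 0.29 = 2.576·0.957027 / 0.29 = 8.5010
n−2 ≥ 72.2670  ⇒  n ≥ 74.2670
Smallest integer n = 75

75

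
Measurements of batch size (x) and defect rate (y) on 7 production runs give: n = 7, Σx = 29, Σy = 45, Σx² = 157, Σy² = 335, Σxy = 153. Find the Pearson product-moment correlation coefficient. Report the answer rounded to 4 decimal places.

-0.8144

S_xy = nΣxy − ΣxΣy = 7·153 − 29·45 = 1071 − 1305 = -234
S_xx = nΣx² − (Σx)² = 7·157 − 29² = 1099 − 841 = 258
S_yy = nΣy² − (Σy)² = 7·335 − 45² = 2345 − 2025 = 320
r = S_xy / √(S_xx·S_yy) = -234 / √(258·320) = -234 / √82560 = -234 / 287.3326 = -0.8144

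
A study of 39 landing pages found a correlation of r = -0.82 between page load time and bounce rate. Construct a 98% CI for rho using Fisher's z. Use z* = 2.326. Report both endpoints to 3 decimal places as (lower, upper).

Fisher z: z_r = atanh(r) = ½·ln((1+(-0.82))/(1−(-0.82))) = -1.156817
SE(z) = 1/√(n−3) = 1/√36 = 0.166667
98% ⇒ z* = 2.326; margin = 2.326·0.166667 = 0.387667
CI on z-scale: (-1.544484, -0.769150)
Back-transform: tanh(-1.544484) = -0.912871, tanh(-0.769150) = -0.646435

(-0.913, -0.646)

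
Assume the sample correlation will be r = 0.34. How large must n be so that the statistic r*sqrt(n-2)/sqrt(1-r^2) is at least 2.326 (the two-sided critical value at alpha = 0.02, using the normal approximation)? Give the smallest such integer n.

44

Need r·√(n−2)/√(1−r²) ≥ 2.326
√(n−2) ≥ 2.326·√(1−0.1156) / 0.34 = 2.326·0.940425 / 0.34 = 6.4336
n−2 ≥ 41.3912  ⇒  n ≥ 43.3912
Smallest integer n = 44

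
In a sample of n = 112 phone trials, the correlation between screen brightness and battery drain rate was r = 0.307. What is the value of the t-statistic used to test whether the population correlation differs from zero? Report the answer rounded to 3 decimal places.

3.383

1 − r² = 1 − 0.094249 = 0.905751;  √(1−r²) = 0.951710
√(n−2) = √110 = 10.488088
t = r·√(n−2)/√(1−r²) = 0.307 · 10.488088 / 0.951710 = 3.383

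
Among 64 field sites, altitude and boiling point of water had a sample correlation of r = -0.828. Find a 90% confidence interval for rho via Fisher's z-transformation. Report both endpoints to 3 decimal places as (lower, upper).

(-0.884, -0.749)

Fisher z: z_r = atanh(r) = ½·ln((1+(-0.828))/(1−(-0.828))) = -1.181742
SE(z) = 1/√(n−3) = 1/√61 = 0.128037
90% ⇒ z* = 1.645; margin = 1.645·0.128037 = 0.210621
CI on z-scale: (-1.392363, -0.971121)
Back-transform: tanh(-1.392363) = -0.883690, tanh(-0.971121) = -0.749196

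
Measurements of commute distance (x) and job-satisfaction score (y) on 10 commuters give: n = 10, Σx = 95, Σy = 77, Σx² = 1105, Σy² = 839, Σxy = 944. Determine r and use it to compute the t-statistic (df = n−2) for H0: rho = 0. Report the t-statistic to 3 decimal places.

S_xy = nΣxy − ΣxΣy = 10·944 − 95·77 = 9440 − 7315 = 2125
S_xx = nΣx² − (Σx)² = 10·1105 − 95² = 11050 − 9025 = 2025
S_yy = nΣy² − (Σy)² = 10·839 − 77² = 8390 − 5929 = 2461
r = S_xy / √(S_xx·S_yy) = 2125 / √(2025·2461) = 2125 / √4983525 = 2125 / 2232.3810 = 0.9519
t = r·√(n−2)/√(1−r²) = 0.9519·√8 / √(1−0.906114) = 2.692380 / 0.306408 = 8.787

8.787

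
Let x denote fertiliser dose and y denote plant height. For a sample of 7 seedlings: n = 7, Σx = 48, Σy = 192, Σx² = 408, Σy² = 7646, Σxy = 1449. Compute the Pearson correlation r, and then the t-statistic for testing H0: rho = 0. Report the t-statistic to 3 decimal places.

0.718

Numerator: nΣxy − (Σx)(Σy) = 7·1449 − (48)(192) = 927
Denominator: √[(nΣx²−(Σx)²)(nΣy²−(Σy)²)]
  nΣx²−(Σx)² = 7·408 − 2304 = 552;  nΣy²−(Σy)² = 7·7646 − 36864 = 16658
  √(552·16658) = √9195216 = 3032.3615
r = 927 / 3032.3615 = 0.3057
t = r·√(n−2)/√(1−r²) = 0.3057·√5 / √(1−0.093452) = 0.683566 / 0.952128 = 0.718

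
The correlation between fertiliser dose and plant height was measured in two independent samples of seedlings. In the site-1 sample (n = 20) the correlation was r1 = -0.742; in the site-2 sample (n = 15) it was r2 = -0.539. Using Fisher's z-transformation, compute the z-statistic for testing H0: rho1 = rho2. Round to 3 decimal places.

z1 = atanh(-0.742) = -0.954915,  z2 = atanh(-0.539) = -0.602745
SE = √(1/(n1−3) + 1/(n2−3)) = √(1/17 + 1/12) = √(0.0588235 + 0.0833333) = √0.1421568 = 0.377037
z = (z1 − z2)/SE = (-0.954915 − (-0.602745)) / 0.377037 = -0.352170 / 0.377037 = -0.934

-0.934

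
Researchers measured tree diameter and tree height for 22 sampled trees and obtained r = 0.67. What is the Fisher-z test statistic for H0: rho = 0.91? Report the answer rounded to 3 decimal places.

Fisher z: atanh(0.67) = 0.810743, atanh(0.91) = 1.527524
z = (z_r − z_0)·√(n−3) = (0.810743 − 1.527524)·√19 = -0.716781 · 4.358899 = -3.124

-3.124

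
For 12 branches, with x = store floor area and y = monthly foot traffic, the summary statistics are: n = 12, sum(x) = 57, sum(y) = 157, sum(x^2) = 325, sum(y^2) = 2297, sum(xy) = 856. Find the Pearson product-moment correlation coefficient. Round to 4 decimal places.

0.9604

S_xy = nΣxy − ΣxΣy = 12·856 − 57·157 = 10272 − 8949 = 1323
S_xx = nΣx² − (Σx)² = 12·325 − 57² = 3900 − 3249 = 651
S_yy = nΣy² − (Σy)² = 12·2297 − 157² = 27564 − 24649 = 2915
r = S_xy / √(S_xx·S_yy) = 1323 / √(651·2915) = 1323 / √1897665 = 1323 / 1377.5576 = 0.9604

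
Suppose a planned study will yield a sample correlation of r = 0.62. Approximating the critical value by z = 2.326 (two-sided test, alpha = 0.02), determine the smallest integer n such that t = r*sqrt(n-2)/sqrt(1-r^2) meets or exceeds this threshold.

11

r√(n−2)/√(1−r²) ≥ 2.326  ⇔  n−2 ≥ (2.326)²·(1−r²)/r²
(1−r²)/r² = (1−0.3844)/0.3844 = 1.6015
n ≥ 2 + 5.410276·1.6015 = 2 + 8.6646 = 10.6646
⌈10.6646⌉ = 11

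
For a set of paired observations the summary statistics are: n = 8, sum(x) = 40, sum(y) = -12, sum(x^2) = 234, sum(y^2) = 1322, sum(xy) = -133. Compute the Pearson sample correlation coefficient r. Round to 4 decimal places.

S_xy = nΣxy − ΣxΣy = 8·(-133) − 40·(-12) = -1064 − (-480) = -584
S_xx = nΣx² − (Σx)² = 8·234 − 40² = 1872 − 1600 = 272
S_yy = nΣy² − (Σy)² = 8·1322 − (-12)² = 10576 − 144 = 10432
r = S_xy / √(S_xx·S_yy) = -584 / √(272·10432) = -584 / √2837504 = -584 / 1684.4892 = -0.3467

-0.3467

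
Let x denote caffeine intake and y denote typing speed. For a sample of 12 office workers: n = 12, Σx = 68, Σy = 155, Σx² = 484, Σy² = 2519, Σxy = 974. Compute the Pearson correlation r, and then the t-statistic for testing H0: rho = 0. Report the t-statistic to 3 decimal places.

Numerator: nΣxy − (Σx)(Σy) = 12·974 − (68)(155) = 1148
Denominator: √[(nΣx²−(Σx)²)(nΣy²−(Σy)²)]
  nΣx²−(Σx)² = 12·484 − 4624 = 1184;  nΣy²−(Σy)² = 12·2519 − 24025 = 6203
  √(1184·6203) = √7344352 = 2710.0465
r = 1148 / 2710.0465 = 0.4236
t = r·√(n−2)/√(1−r²) = 0.4236·√10 / √(1−0.179437) = 1.339541 / 0.905849 = 1.479

1.479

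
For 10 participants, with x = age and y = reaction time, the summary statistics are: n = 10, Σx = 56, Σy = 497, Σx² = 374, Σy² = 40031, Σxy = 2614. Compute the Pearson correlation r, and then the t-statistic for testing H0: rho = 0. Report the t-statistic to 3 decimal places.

S_xy = nΣxy − ΣxΣy = 10·2614 − 56·497 = 26140 − 27832 = -1692
S_xx = nΣx² − (Σx)² = 10·374 − 56² = 3740 − 3136 = 604
S_yy = nΣy² − (Σy)² = 10·40031 − 497² = 400310 − 247009 = 153301
r = S_xy / √(S_xx·S_yy) = -1692 / √(604·153301) = -1692 / √92593804 = -1692 / 9622.5674 = -0.1758
t = r·√(n−2)/√(1−r²) = -0.1758·√8 / √(1−0.030906) = -0.497237 / 0.984426 = -0.505

-0.505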